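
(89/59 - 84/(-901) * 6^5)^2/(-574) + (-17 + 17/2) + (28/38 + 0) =-14287483831072170/15409519719293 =-927.19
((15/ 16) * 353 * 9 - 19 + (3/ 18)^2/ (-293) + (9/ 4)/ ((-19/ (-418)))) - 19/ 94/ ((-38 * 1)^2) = 113369101417/ 37677456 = 3008.94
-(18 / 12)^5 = -243 / 32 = -7.59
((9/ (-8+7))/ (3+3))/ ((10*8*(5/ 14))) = -21/ 400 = -0.05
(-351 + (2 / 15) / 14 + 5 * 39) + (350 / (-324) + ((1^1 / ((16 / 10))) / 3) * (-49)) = -167.28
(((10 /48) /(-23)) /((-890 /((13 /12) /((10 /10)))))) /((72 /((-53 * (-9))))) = 689 /9432576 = 0.00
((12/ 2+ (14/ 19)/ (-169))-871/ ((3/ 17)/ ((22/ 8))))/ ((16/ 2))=-522767023/ 308256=-1695.89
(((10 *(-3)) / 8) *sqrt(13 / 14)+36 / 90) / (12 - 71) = 0.05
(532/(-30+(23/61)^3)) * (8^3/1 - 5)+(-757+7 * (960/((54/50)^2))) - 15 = -6635971398040/1651734909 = -4017.58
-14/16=-7/8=-0.88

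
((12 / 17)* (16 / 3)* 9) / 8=72 / 17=4.24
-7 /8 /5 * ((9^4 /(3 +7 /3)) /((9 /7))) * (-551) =59046813 /640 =92260.65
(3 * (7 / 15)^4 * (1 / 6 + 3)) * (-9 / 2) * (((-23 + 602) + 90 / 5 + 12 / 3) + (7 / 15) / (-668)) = -274718211047 / 225450000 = -1218.53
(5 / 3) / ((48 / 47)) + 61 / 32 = 1019 / 288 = 3.54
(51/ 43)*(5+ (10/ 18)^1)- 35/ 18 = 4.64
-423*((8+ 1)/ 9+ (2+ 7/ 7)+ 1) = -2115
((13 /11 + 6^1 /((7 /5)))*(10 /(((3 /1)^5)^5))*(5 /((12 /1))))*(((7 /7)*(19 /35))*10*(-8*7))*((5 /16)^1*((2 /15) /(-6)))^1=199975 /3523026038063994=0.00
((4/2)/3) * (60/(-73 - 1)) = -20/37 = -0.54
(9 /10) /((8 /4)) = 9 /20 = 0.45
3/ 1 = 3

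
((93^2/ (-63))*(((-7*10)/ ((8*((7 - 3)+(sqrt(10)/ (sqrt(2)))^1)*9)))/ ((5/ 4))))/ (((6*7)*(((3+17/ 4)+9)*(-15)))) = -7688/ 2027025+1922*sqrt(5)/ 2027025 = -0.00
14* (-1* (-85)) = 1190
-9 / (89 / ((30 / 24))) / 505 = -9 / 35956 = -0.00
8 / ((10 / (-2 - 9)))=-44 / 5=-8.80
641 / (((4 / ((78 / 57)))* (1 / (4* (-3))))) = -49998 / 19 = -2631.47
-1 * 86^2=-7396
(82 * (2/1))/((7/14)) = 328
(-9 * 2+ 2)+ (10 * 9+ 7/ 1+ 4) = 85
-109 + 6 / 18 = -326 / 3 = -108.67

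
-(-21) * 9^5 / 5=1240029 / 5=248005.80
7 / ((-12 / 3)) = -7 / 4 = -1.75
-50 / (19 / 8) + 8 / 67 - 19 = -50835 / 1273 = -39.93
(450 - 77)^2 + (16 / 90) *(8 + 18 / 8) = 6260887 / 45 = 139130.82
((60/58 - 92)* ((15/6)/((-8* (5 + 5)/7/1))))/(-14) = -1319/928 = -1.42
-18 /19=-0.95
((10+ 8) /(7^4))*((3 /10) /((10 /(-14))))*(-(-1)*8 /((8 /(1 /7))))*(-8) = 216 /60025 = 0.00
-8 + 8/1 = 0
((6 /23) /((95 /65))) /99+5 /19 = 0.26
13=13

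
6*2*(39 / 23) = 468 / 23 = 20.35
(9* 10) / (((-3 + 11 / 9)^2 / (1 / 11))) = 2.59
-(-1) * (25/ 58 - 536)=-31063/ 58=-535.57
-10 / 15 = -2 / 3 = -0.67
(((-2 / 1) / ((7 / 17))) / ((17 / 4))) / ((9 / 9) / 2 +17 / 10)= -40 / 77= -0.52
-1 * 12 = -12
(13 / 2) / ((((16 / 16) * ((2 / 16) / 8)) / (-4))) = -1664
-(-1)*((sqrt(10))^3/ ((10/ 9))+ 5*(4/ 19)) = 20/ 19+ 9*sqrt(10) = 29.51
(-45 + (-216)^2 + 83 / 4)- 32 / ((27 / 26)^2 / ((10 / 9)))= 46598.78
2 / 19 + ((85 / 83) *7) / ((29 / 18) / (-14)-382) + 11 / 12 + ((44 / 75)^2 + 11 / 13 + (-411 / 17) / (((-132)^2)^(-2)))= -5542297416607910304029011 / 755094318322500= -7339874346.98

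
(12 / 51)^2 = 16 / 289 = 0.06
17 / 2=8.50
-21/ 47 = -0.45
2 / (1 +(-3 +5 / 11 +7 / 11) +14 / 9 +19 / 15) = 990 / 947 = 1.05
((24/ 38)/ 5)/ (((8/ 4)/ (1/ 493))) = 0.00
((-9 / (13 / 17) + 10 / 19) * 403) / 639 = -86087 / 12141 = -7.09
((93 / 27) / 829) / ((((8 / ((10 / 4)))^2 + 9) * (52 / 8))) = 1550 / 46653633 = 0.00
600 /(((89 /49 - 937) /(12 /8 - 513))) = 328.17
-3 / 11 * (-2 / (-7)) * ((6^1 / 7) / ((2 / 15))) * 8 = -2160 / 539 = -4.01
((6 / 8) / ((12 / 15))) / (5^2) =0.04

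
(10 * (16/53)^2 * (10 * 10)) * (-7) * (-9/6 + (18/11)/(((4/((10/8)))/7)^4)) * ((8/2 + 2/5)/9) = -756288925/67416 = -11218.24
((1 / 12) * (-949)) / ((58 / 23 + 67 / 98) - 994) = 1069523 / 13399506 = 0.08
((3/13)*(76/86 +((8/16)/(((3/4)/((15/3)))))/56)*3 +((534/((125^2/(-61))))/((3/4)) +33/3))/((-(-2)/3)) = 6510278883/489125000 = 13.31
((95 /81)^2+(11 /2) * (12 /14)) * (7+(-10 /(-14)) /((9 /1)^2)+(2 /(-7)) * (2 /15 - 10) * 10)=5582013104 /26040609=214.36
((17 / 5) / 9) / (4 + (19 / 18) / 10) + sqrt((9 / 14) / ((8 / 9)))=68 / 739 + 9* sqrt(7) / 28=0.94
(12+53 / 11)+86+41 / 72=81883 / 792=103.39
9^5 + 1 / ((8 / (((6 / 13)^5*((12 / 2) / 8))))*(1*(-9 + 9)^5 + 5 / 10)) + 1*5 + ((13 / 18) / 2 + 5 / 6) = 59055.20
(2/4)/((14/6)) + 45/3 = 213/14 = 15.21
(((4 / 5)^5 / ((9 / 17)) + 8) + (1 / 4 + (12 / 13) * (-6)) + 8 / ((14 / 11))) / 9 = 98445887 / 92137500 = 1.07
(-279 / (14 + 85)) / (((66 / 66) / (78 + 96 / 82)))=-100626 / 451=-223.12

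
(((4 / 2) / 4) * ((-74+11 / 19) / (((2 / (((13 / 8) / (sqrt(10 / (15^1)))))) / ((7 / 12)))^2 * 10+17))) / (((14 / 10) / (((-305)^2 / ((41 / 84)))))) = -32238730046250 / 301112323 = -107065.46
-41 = -41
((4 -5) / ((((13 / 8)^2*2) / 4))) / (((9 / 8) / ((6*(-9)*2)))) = 12288 / 169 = 72.71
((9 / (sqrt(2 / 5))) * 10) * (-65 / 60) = -195 * sqrt(10) / 4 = -154.16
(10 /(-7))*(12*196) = -3360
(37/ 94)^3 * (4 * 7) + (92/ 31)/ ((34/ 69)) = 7.73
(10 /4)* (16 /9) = 40 /9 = 4.44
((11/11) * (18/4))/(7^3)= 9/686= 0.01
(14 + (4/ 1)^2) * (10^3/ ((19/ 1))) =1578.95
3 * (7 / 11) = 21 / 11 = 1.91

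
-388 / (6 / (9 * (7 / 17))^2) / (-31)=256662 / 8959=28.65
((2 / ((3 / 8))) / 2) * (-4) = -32 / 3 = -10.67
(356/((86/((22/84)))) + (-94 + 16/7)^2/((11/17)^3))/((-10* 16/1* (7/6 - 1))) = -261229184771/224353360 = -1164.36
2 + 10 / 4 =9 / 2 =4.50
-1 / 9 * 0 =0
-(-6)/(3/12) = 24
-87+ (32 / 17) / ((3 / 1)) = -4405 / 51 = -86.37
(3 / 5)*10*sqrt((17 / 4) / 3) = sqrt(51) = 7.14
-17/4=-4.25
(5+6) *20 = 220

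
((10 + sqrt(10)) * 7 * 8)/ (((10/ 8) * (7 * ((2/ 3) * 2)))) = 24 * sqrt(10)/ 5 + 48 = 63.18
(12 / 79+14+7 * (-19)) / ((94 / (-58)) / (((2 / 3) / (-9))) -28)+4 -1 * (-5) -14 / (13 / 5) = 8397421 / 364585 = 23.03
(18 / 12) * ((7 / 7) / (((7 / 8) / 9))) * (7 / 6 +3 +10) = 1530 / 7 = 218.57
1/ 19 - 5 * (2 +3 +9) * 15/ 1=-19949/ 19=-1049.95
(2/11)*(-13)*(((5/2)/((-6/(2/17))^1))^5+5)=-717652481455/60724444176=-11.82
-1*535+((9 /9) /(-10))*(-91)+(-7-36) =-5689 /10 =-568.90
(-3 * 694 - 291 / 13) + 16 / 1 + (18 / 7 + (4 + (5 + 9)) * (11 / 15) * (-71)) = -1375471 / 455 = -3023.01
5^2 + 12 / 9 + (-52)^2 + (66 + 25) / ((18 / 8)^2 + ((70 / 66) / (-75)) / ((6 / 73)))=958256107 / 348591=2748.94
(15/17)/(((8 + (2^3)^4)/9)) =5/2584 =0.00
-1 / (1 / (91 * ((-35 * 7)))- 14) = 22295 / 312131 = 0.07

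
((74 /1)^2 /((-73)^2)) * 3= 16428 /5329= 3.08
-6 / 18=-1 / 3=-0.33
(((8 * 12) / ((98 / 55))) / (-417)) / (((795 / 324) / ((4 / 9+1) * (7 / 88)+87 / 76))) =-454920 / 6858677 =-0.07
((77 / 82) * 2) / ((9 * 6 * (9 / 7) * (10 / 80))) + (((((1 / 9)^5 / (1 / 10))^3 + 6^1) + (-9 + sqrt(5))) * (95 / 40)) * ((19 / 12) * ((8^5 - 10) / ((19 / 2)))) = -7880999880360817944635 / 202596873981134616 + 311201 * sqrt(5) / 24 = -9905.47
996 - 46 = 950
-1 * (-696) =696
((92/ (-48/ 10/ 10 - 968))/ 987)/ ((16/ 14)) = -0.00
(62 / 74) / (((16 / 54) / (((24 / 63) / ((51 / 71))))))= 6603 / 4403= 1.50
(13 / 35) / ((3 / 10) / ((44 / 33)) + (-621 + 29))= -104 / 165697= -0.00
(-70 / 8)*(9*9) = -2835 / 4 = -708.75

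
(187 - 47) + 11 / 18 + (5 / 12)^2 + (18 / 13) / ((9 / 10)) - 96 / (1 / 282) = -50412355 / 1872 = -26929.68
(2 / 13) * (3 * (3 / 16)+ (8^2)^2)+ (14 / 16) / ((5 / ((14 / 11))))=3606249 / 5720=630.46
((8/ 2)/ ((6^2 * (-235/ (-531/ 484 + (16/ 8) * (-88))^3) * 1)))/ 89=125950670580175/ 4268413245888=29.51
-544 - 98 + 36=-606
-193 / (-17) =193 / 17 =11.35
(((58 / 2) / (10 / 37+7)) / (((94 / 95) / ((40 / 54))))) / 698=509675 / 119134989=0.00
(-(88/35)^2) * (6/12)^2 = -1936/1225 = -1.58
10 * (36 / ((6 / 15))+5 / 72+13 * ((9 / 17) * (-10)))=130025 / 612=212.46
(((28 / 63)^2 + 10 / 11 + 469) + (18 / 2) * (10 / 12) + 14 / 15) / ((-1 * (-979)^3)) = 4263791 / 8360375414490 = 0.00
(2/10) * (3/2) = 3/10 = 0.30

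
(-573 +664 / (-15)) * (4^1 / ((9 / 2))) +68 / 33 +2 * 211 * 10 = 5454968 / 1485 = 3673.38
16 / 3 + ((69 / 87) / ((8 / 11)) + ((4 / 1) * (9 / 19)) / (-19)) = 1588975 / 251256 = 6.32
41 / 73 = 0.56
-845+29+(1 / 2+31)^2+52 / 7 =5143 / 28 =183.68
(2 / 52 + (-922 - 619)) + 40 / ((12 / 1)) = -119935 / 78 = -1537.63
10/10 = 1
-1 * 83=-83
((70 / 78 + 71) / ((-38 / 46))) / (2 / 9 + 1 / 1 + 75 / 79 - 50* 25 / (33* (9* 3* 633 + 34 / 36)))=-2586311663991 / 64465518247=-40.12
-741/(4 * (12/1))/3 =-5.15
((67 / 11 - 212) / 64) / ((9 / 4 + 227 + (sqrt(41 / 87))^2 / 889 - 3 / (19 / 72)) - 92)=-3328456005 / 130230073072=-0.03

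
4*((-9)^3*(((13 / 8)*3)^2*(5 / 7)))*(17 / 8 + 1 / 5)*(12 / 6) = -230176.87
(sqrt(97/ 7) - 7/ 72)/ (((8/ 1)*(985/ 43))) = -301/ 567360 + 43*sqrt(679)/ 55160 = 0.02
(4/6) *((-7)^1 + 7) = 0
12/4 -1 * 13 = -10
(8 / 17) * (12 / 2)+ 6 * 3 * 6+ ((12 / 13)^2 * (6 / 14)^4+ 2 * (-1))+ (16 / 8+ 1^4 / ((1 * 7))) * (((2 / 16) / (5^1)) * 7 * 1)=6027661723 / 55184584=109.23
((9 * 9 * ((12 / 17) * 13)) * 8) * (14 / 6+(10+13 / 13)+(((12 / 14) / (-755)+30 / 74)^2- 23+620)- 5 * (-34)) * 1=177466025526206976 / 38237847025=4641109.25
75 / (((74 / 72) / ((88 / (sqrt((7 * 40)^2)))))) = 5940 / 259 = 22.93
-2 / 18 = -1 / 9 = -0.11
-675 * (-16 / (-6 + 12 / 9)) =-2314.29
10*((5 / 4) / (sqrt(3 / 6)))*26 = 325*sqrt(2) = 459.62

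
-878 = -878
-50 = -50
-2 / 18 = -1 / 9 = -0.11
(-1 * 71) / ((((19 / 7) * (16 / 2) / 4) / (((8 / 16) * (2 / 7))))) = -71 / 38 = -1.87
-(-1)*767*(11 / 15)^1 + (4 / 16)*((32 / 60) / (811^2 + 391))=2776245473 / 4935840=562.47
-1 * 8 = -8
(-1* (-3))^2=9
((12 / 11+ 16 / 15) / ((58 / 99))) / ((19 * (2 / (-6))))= -0.58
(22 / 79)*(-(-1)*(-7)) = -154 / 79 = -1.95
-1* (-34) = 34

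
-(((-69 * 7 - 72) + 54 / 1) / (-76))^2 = -251001 / 5776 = -43.46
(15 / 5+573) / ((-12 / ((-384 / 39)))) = 6144 / 13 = 472.62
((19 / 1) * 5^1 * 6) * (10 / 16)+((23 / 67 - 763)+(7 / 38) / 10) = -5173323 / 12730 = -406.39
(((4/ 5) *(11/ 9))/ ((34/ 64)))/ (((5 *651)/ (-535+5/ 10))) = -752576/ 2490075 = -0.30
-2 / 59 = -0.03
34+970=1004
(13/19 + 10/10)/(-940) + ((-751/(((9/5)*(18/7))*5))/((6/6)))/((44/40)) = -117369653/3978315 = -29.50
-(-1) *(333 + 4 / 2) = 335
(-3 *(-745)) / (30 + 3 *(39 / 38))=28310 / 419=67.57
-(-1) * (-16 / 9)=-16 / 9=-1.78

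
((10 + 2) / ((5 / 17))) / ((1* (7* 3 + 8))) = 1.41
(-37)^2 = 1369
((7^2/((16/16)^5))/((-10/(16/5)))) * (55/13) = -4312/65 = -66.34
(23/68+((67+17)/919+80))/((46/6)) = 15078627/1437316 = 10.49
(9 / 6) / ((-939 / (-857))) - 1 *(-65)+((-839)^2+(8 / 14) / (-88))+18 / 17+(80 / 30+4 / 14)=865311701000 / 1229151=703991.37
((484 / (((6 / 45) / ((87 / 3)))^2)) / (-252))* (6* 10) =-5451482.14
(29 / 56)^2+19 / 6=32315 / 9408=3.43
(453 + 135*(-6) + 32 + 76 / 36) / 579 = -2906 / 5211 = -0.56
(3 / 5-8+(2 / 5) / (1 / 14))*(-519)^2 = -2424249 / 5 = -484849.80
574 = 574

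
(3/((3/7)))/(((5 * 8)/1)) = 7/40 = 0.18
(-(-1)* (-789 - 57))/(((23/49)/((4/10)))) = -720.94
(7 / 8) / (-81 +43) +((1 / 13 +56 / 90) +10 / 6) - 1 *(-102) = 18556321 / 177840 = 104.34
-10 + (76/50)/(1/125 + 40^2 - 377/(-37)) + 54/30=-8.20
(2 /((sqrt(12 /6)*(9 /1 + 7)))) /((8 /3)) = 3*sqrt(2) /128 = 0.03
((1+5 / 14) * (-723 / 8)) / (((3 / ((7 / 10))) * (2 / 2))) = -4579 / 160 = -28.62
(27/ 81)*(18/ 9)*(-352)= -704/ 3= -234.67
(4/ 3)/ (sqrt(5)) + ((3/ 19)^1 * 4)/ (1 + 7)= 3/ 38 + 4 * sqrt(5)/ 15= 0.68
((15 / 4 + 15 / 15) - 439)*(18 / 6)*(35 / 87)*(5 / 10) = -60795 / 232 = -262.05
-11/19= -0.58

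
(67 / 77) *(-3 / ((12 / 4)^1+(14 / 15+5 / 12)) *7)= -1340 / 319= -4.20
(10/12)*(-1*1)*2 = -1.67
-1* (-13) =13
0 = 0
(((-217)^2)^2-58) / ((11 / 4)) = 8869495452 / 11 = 806317768.36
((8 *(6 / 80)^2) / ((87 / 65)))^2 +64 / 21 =86150341 / 28257600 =3.05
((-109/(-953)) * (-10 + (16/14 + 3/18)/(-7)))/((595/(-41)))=2676931/33341658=0.08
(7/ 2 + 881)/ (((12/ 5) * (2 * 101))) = 8845/ 4848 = 1.82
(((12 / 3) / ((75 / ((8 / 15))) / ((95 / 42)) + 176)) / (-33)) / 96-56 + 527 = 1688063039 / 3583998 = 471.00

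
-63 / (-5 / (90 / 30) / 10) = 378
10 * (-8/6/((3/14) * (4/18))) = -280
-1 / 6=-0.17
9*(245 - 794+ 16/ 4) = -4905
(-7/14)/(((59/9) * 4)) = -0.02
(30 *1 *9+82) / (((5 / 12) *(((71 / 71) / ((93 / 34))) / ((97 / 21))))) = 6350784 / 595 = 10673.59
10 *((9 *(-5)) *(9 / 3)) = -1350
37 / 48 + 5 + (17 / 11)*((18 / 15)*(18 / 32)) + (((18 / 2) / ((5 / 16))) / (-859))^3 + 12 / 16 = 316427087071723 / 41833425414000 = 7.56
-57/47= -1.21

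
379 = 379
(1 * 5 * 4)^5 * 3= 9600000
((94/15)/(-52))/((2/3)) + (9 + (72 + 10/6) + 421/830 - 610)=-6823685/12948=-527.01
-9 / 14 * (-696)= 3132 / 7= 447.43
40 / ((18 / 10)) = 200 / 9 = 22.22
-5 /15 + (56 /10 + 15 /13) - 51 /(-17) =1837 /195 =9.42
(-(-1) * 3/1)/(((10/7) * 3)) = 7/10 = 0.70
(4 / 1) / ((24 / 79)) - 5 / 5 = 73 / 6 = 12.17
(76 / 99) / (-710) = -38 / 35145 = -0.00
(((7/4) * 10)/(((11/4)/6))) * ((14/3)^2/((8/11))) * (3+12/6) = 17150/3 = 5716.67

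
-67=-67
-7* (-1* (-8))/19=-56/19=-2.95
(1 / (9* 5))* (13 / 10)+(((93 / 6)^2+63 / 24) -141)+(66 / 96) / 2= 736183 / 7200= 102.25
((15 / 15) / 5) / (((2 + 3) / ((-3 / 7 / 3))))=-1 / 175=-0.01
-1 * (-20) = 20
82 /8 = 41 /4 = 10.25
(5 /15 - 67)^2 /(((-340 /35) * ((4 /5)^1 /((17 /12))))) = -21875 /27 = -810.19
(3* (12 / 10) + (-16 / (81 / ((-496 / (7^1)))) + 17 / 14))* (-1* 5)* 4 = -213314 / 567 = -376.22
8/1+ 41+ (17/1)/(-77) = 3756/77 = 48.78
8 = 8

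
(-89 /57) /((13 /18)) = -2.16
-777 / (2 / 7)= -5439 / 2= -2719.50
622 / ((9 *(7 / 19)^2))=509.17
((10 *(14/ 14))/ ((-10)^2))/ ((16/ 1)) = 1/ 160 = 0.01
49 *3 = 147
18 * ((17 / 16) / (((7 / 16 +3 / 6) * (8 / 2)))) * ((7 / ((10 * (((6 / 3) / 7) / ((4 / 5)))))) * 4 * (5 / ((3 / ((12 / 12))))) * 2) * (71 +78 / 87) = 1389444 / 145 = 9582.37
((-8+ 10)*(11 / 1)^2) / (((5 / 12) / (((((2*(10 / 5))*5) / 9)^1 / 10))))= 1936 / 15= 129.07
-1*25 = -25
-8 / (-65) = 8 / 65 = 0.12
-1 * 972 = -972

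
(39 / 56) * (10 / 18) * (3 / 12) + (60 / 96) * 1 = 485 / 672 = 0.72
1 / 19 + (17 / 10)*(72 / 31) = 11783 / 2945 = 4.00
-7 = -7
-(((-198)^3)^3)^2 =-218762775481571767593488515120635104722944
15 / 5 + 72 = 75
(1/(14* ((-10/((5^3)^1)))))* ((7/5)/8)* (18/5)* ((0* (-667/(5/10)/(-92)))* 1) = 0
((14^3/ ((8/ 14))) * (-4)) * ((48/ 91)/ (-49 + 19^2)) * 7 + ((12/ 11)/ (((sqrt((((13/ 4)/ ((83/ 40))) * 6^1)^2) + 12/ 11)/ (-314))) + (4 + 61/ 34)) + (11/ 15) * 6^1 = -2863279987/ 11463270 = -249.78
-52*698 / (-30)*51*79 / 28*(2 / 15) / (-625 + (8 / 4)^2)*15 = -12186382 / 21735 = -560.68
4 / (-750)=-2 / 375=-0.01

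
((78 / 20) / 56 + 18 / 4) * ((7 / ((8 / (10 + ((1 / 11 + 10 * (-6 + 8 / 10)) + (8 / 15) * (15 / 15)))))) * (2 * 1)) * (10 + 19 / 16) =-1042394149 / 281600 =-3701.68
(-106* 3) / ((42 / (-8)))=424 / 7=60.57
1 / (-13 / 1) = -1 / 13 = -0.08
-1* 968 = -968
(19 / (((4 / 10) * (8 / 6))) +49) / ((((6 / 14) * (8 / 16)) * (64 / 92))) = 108997 / 192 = 567.69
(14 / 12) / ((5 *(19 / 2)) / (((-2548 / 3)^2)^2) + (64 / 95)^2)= 2662826959355180800 / 1035878676157893741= 2.57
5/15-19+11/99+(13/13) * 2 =-149/9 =-16.56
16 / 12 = 4 / 3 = 1.33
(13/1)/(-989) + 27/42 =8719/13846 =0.63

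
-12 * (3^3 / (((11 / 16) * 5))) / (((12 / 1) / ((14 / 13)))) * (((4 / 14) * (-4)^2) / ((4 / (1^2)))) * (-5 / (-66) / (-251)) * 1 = 1152 / 394823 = 0.00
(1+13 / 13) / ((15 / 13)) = 26 / 15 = 1.73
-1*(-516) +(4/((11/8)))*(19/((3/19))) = 866.06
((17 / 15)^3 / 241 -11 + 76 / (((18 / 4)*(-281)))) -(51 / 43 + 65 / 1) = -759116573846 / 9828010125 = -77.24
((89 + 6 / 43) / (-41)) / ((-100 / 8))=7666 / 44075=0.17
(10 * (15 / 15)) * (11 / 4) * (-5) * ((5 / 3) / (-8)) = 1375 / 48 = 28.65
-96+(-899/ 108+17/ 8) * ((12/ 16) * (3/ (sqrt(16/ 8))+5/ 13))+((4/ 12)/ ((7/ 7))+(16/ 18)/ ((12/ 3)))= -107.10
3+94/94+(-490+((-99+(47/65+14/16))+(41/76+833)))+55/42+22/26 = 52345799/207480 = 252.29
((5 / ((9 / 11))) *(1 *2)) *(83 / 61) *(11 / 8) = 50215 / 2196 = 22.87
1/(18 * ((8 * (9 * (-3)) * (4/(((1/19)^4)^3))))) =-1/34421473621316935872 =-0.00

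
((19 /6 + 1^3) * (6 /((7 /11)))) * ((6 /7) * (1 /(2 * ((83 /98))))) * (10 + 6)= 26400 /83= 318.07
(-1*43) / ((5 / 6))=-258 / 5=-51.60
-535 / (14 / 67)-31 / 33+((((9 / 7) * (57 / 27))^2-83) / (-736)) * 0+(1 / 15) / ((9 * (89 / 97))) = -4739177657 / 1850310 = -2561.29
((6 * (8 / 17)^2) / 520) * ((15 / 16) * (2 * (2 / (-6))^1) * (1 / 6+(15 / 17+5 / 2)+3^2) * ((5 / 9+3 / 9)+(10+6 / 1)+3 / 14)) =-1379200 / 4023747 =-0.34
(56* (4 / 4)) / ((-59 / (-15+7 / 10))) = 13.57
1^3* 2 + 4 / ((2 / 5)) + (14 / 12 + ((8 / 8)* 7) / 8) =337 / 24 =14.04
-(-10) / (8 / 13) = 16.25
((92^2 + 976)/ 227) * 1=9440/ 227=41.59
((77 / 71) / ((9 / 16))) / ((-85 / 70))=-17248 / 10863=-1.59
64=64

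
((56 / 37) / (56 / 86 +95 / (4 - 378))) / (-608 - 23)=-900592 / 149117289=-0.01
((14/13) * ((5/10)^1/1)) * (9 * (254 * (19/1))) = 304038/13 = 23387.54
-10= -10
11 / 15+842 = 12641 / 15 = 842.73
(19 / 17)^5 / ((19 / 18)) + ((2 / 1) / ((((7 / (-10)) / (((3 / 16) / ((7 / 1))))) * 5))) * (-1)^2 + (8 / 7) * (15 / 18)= 2.59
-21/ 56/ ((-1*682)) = 3/ 5456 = 0.00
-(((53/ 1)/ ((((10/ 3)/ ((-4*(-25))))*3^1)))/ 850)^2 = -2809/ 7225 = -0.39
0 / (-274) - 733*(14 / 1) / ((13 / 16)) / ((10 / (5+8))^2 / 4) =-2134496 / 25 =-85379.84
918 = 918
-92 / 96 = -0.96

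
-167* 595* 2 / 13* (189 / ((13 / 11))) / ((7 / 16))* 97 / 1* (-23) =2106878225760 / 169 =12466735063.67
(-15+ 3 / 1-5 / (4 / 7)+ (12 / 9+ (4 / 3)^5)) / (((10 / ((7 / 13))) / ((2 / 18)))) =-103439 / 1137240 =-0.09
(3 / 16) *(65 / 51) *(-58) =-1885 / 136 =-13.86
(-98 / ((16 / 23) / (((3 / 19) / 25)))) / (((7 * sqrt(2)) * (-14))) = 69 * sqrt(2) / 15200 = 0.01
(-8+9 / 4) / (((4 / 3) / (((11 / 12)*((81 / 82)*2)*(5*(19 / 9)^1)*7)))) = -1514205 / 2624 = -577.06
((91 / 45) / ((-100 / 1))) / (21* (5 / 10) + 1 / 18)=-91 / 47500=-0.00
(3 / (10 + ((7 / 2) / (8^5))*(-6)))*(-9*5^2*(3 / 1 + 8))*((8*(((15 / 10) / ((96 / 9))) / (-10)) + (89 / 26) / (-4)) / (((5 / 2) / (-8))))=-9800220672 / 4259567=-2300.76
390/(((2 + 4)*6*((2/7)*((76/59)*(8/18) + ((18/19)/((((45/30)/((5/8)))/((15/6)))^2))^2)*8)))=930340320/319799731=2.91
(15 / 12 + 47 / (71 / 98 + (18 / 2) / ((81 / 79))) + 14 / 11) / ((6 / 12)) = 2754267 / 184382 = 14.94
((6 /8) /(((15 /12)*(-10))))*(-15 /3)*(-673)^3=-914463651 /10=-91446365.10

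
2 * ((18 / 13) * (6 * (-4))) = -864 / 13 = -66.46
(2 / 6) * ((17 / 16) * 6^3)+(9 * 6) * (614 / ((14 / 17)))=564723 / 14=40337.36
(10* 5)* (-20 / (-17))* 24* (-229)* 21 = -115416000 / 17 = -6789176.47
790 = 790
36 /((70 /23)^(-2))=176400 /529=333.46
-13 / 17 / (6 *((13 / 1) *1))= -0.01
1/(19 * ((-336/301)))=-43/912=-0.05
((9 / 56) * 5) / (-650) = -9 / 7280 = -0.00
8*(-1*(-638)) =5104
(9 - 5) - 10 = -6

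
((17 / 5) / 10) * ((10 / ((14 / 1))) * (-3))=-51 / 70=-0.73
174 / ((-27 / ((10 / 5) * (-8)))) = 928 / 9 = 103.11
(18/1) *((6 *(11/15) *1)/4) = 99/5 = 19.80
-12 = -12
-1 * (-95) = 95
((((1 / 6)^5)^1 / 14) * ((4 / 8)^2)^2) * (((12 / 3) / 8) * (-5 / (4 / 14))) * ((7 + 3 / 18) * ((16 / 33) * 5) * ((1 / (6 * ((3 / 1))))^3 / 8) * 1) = -1075 / 574670536704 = -0.00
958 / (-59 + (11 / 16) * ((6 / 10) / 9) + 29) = -31.98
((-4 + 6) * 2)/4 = 1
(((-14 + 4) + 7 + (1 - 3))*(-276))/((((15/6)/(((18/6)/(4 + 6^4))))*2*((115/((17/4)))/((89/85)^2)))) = 71289/2762500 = 0.03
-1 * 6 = -6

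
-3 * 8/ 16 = -3/ 2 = -1.50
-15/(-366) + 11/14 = 0.83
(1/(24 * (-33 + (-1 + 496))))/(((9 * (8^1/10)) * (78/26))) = 0.00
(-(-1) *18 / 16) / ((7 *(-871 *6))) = -3 / 97552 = -0.00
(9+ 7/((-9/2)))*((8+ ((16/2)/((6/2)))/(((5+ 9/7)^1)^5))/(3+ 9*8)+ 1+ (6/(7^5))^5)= 8.24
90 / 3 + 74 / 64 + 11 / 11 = 1029 / 32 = 32.16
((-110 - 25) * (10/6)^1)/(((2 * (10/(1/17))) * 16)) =-45/1088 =-0.04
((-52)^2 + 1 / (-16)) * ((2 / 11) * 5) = 19665 / 8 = 2458.12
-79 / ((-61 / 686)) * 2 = 108388 / 61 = 1776.85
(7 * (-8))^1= -56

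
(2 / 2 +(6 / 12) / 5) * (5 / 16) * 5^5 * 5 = 171875 / 32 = 5371.09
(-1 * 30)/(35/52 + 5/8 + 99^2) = -1040/339813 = -0.00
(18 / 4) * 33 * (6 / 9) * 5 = 495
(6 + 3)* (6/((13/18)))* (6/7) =5832/91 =64.09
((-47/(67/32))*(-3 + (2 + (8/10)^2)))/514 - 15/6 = -2138839/860950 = -2.48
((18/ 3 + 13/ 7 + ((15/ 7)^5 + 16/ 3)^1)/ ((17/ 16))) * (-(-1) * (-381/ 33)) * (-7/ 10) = 2990293232/ 6734805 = 444.01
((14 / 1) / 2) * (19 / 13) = 10.23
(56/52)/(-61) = -14/793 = -0.02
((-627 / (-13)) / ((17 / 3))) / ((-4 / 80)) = -37620 / 221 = -170.23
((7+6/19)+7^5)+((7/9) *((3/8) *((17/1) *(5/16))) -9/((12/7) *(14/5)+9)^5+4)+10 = 7112907380309639/422636026752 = 16829.87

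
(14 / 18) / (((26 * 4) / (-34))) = -119 / 468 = -0.25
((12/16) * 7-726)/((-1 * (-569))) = -2883/2276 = -1.27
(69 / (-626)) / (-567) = 23 / 118314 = 0.00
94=94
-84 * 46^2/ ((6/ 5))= -148120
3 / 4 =0.75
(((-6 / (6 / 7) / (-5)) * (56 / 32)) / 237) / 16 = 0.00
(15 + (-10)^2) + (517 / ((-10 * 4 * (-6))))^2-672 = -31815911 / 57600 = -552.36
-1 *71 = -71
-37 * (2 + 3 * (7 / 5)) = -229.40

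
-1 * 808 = -808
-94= -94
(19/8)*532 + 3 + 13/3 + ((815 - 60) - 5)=12125/6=2020.83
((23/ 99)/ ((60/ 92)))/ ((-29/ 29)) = -529/ 1485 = -0.36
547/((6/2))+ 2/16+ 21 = 4883/24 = 203.46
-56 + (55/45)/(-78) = -39323/702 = -56.02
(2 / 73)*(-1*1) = -2 / 73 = -0.03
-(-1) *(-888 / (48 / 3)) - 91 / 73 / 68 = -275593 / 4964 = -55.52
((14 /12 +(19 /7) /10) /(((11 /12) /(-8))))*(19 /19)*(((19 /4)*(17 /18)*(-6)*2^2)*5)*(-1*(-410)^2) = -262359721600 /231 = -1135756370.56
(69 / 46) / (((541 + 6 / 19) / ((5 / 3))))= 19 / 4114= 0.00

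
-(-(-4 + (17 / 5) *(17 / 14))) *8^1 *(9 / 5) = 324 / 175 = 1.85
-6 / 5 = -1.20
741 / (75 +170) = 741 / 245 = 3.02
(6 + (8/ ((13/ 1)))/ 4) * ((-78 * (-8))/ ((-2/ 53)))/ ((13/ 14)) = -1424640/ 13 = -109587.69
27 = 27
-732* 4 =-2928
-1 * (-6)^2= -36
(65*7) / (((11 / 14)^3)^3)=9400776286720 / 2357947691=3986.85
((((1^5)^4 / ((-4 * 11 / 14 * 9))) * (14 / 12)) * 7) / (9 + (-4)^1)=-0.06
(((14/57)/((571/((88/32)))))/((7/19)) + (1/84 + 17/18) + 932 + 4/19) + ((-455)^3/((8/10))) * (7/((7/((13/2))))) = -4184824751898643/5467896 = -765344613.70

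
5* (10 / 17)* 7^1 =350 / 17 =20.59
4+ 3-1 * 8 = -1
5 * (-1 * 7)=-35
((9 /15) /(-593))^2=9 /8791225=0.00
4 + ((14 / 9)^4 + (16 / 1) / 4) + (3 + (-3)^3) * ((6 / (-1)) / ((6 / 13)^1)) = 2137936 / 6561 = 325.86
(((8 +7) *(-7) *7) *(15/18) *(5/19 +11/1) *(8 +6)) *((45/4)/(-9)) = 4587625/38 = 120726.97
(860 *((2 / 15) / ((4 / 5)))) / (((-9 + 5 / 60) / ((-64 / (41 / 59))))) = 6494720 / 4387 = 1480.45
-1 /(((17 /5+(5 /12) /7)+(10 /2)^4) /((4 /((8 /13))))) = -2730 /263953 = -0.01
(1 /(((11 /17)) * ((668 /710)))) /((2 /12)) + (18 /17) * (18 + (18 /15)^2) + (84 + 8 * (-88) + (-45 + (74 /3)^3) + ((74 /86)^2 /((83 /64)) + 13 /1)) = 46543211785130609 /3235019136525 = 14387.31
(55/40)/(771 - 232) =1/392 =0.00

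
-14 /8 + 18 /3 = 17 /4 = 4.25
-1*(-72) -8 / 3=208 / 3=69.33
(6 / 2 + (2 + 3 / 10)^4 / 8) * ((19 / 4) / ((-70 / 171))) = -241280487 / 3200000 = -75.40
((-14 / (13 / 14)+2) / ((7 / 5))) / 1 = -850 / 91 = -9.34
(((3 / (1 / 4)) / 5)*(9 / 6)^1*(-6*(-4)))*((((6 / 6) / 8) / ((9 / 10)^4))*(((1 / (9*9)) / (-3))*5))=-20000 / 59049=-0.34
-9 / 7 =-1.29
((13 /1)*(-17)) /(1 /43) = -9503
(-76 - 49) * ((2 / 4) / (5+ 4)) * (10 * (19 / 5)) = -2375 / 9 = -263.89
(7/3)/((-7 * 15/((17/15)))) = -17/675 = -0.03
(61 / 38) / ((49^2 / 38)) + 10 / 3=3.36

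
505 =505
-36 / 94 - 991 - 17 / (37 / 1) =-991.84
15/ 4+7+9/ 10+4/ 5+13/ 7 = 2003/ 140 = 14.31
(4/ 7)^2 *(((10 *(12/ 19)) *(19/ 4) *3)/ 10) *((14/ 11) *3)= 864/ 77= 11.22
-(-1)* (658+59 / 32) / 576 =21115 / 18432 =1.15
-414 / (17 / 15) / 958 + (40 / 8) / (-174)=-580985 / 1416882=-0.41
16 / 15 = 1.07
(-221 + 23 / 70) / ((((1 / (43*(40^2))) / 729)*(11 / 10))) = -774747374400 / 77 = -10061654212.99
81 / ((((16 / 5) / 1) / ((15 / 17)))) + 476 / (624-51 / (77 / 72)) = 34944193 / 1508784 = 23.16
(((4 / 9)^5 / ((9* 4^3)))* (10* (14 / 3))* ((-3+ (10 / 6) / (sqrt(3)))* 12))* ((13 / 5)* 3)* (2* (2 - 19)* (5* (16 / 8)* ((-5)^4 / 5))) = 990080000 / 59049 - 4950400000* sqrt(3) / 1594323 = 11389.04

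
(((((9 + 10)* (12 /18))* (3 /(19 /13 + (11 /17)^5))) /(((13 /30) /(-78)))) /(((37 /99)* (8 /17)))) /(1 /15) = -398409282960975 /1075625002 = -370397.94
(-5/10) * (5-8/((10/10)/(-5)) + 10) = -27.50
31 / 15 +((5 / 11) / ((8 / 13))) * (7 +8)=17353 / 1320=13.15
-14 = -14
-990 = -990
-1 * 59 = -59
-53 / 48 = -1.10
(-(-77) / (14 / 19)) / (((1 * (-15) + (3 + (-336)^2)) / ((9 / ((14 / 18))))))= 0.01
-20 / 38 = -10 / 19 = -0.53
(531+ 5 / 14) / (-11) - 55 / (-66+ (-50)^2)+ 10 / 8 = -17646451 / 374836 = -47.08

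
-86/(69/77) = -6622/69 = -95.97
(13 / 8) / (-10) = -13 / 80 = -0.16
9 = 9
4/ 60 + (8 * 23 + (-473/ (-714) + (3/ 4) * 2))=332419/ 1785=186.23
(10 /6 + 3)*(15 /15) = 14 /3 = 4.67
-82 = -82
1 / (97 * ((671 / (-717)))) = -717 / 65087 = -0.01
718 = 718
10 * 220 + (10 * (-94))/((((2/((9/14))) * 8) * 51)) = 2093695/952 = 2199.26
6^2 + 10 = 46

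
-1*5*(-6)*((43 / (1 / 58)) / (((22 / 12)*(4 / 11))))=112230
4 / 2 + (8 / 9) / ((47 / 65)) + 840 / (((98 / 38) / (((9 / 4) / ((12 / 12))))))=2179552 / 2961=736.09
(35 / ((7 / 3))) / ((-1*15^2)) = -0.07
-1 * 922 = -922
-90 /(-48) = 15 /8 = 1.88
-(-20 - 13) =33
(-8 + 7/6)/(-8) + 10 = 521/48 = 10.85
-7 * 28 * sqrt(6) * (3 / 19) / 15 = -196 * sqrt(6) / 95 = -5.05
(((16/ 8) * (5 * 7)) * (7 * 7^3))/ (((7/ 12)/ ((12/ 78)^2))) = 1152480/ 169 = 6819.41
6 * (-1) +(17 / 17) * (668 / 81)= 182 / 81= 2.25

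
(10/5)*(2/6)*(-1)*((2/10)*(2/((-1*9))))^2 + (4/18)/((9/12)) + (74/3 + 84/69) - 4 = 3098966/139725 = 22.18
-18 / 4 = -9 / 2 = -4.50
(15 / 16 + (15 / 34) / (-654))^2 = 771450625 / 879003904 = 0.88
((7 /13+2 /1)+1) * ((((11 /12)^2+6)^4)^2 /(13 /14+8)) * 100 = 28532886949670856650078125 /150218460352217088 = 189942613.46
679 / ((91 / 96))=9312 / 13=716.31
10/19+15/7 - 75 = -9620/133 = -72.33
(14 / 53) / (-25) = -0.01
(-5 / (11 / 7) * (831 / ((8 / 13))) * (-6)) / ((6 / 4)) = 378105 / 22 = 17186.59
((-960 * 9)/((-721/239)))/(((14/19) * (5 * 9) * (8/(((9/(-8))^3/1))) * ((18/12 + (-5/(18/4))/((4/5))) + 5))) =-89380503/29716736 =-3.01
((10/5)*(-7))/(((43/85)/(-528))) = 628320/43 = 14612.09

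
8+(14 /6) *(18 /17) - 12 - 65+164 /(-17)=-1295 /17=-76.18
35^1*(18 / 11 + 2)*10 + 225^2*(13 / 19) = 7505375 / 209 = 35910.89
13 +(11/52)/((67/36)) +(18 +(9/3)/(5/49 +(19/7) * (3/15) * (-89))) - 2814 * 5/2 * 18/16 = -162211238815/20576504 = -7883.32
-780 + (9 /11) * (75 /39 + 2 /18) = -111302 /143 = -778.34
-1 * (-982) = 982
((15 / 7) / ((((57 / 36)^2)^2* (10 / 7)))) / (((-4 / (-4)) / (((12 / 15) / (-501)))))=-41472 / 108818035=-0.00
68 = 68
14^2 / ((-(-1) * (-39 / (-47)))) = 9212 / 39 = 236.21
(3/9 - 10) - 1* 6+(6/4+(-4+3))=-91/6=-15.17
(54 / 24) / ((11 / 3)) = 27 / 44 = 0.61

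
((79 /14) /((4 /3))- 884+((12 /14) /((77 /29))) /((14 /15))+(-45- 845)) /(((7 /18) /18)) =-4326066873 /52822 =-81898.96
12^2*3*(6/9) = 288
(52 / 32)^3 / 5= 2197 / 2560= 0.86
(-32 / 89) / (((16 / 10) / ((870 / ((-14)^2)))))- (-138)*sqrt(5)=-4350 / 4361 + 138*sqrt(5)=307.58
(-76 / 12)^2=361 / 9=40.11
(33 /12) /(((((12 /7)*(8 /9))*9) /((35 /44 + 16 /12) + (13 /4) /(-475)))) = 465661 /1094400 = 0.43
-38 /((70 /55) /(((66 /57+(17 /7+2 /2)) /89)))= -6710 /4361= -1.54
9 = 9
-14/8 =-7/4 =-1.75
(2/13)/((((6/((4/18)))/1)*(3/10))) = 20/1053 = 0.02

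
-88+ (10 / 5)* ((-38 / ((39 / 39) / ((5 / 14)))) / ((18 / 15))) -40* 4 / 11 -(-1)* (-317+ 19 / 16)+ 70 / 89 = -144798019 / 328944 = -440.19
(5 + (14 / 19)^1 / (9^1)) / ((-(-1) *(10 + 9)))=869 / 3249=0.27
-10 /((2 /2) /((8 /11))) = -80 /11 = -7.27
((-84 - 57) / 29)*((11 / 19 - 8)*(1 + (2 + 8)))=396.90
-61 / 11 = -5.55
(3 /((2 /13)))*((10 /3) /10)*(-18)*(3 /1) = -351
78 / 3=26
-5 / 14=-0.36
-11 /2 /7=-11 /14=-0.79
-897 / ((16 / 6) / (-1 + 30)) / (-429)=2001 / 88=22.74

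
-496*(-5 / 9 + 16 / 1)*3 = -68944 / 3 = -22981.33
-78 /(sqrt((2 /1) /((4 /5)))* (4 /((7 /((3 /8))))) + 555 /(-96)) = 419328* sqrt(10) /1671265 + 4525248 /334253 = 14.33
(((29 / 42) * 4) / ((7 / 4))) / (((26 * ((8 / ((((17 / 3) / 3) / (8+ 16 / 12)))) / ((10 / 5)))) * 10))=493 / 1605240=0.00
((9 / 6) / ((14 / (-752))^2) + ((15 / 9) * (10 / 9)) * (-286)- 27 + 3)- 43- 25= 4903312 / 1323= 3706.21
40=40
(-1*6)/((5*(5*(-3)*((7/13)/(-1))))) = -26/175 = -0.15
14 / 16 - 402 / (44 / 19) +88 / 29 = -433027 / 2552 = -169.68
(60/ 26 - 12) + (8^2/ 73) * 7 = -3374/ 949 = -3.56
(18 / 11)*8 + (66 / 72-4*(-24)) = 14521 / 132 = 110.01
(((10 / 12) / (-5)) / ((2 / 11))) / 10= -11 / 120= -0.09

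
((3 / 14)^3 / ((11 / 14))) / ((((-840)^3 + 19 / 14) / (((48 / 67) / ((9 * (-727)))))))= 72 / 31121880557346733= 0.00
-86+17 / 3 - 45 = -376 / 3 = -125.33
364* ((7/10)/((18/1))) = 14.16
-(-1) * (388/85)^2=150544/7225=20.84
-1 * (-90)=90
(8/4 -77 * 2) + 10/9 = -150.89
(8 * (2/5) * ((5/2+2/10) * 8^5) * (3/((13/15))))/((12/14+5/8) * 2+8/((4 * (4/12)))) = 1783627776/16315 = 109324.41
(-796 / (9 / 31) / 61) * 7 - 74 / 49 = -8504494 / 26901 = -316.14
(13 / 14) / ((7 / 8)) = 52 / 49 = 1.06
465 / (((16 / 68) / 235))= 1857675 / 4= 464418.75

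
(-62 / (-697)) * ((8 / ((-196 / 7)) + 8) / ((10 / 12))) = 20088 / 24395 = 0.82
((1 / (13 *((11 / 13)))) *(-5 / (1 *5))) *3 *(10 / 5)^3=-24 / 11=-2.18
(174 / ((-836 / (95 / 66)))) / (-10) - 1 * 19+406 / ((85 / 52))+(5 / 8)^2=151261613 / 658240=229.80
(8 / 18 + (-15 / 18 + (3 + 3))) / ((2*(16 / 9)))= 101 / 64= 1.58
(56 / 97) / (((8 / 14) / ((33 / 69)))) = 1078 / 2231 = 0.48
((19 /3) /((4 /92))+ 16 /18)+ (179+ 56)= 3434 /9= 381.56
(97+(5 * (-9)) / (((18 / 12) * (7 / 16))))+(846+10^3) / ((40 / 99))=643619 / 140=4597.28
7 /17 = 0.41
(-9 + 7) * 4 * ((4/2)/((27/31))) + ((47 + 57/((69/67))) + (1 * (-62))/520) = 13539749/161460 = 83.86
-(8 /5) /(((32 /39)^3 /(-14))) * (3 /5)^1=1245699 /51200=24.33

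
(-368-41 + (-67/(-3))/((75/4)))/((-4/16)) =367028/225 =1631.24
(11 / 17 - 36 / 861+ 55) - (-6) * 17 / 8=1334021 / 19516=68.36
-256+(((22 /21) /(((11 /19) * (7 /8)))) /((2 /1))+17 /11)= -253.42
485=485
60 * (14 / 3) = 280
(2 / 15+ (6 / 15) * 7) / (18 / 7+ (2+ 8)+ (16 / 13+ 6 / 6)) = 4004 / 20205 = 0.20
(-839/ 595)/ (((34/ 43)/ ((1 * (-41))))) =73.12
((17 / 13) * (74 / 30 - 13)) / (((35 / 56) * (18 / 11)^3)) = -3575066 / 710775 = -5.03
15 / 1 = 15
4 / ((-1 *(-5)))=4 / 5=0.80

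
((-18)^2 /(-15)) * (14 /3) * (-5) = 504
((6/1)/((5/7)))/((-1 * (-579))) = 14/965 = 0.01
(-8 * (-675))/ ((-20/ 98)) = -26460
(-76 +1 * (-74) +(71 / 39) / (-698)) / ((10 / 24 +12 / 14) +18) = -57167194 / 7345403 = -7.78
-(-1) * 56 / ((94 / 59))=1652 / 47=35.15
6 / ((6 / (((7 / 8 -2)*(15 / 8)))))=-135 / 64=-2.11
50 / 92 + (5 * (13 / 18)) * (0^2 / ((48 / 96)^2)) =0.54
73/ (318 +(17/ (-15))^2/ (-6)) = 98550/ 429011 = 0.23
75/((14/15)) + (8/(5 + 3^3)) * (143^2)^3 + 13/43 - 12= 2573846960316215/1204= 2137746644780.91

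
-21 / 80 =-0.26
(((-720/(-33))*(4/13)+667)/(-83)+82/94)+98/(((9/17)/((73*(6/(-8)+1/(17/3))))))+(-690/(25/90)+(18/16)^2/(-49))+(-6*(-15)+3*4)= -53213661842665/5248186944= -10139.44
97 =97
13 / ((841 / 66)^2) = 56628 / 707281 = 0.08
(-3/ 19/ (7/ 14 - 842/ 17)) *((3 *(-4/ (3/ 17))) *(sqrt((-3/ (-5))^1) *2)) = -13872 *sqrt(15)/ 158365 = -0.34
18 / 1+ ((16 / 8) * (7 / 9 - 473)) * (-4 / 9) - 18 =419.75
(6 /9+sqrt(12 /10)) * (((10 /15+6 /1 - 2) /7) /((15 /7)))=28 /135+14 * sqrt(30) /225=0.55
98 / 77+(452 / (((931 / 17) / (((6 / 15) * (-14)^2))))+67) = 747537 / 1045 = 715.35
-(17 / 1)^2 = -289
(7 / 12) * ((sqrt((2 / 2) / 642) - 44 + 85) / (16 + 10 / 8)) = 7 * sqrt(642) / 132894 + 287 / 207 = 1.39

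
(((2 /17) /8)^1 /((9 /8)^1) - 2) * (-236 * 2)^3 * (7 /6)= 111883907072 /459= 243755788.83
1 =1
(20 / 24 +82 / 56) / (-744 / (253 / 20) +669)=48829 / 12967668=0.00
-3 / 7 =-0.43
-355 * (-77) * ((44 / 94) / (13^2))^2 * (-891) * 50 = -589402737000 / 63091249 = -9342.07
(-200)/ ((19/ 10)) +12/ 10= -9886/ 95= -104.06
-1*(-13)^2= -169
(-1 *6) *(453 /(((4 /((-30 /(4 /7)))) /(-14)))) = -998865 /2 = -499432.50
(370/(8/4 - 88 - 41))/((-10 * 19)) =37/2413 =0.02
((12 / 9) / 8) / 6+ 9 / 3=109 / 36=3.03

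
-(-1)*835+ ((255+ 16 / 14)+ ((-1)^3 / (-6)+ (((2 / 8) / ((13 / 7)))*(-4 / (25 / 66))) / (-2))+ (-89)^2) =123027727 / 13650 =9013.02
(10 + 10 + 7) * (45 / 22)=1215 / 22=55.23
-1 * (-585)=585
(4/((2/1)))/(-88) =-1/44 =-0.02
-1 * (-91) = 91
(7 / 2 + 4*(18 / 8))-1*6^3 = -407 / 2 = -203.50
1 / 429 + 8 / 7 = 3439 / 3003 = 1.15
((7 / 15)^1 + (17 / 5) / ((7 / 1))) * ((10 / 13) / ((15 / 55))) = 2200 / 819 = 2.69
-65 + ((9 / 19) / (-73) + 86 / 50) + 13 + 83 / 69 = -117436171 / 2392575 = -49.08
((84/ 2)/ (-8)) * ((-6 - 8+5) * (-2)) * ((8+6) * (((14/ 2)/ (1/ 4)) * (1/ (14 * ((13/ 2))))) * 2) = -10584/ 13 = -814.15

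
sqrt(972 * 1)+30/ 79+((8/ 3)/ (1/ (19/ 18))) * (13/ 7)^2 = 1054366/ 104517+18 * sqrt(3) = 41.26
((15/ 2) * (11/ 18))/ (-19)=-55/ 228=-0.24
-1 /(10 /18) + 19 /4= 59 /20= 2.95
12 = 12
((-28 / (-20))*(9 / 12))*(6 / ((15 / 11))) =231 / 50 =4.62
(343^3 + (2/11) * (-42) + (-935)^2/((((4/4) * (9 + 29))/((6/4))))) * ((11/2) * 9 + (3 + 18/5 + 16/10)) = 19482092550461/8360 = 2330393845.75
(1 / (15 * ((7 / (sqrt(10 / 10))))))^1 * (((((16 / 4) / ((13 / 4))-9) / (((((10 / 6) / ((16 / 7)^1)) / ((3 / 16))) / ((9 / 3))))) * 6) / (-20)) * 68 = 1.16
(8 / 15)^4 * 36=16384 / 5625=2.91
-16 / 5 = -3.20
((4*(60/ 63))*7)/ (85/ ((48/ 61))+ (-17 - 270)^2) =1280/ 3958897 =0.00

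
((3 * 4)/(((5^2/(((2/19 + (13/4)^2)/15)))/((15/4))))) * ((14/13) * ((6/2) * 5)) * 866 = 88465797/4940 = 17908.06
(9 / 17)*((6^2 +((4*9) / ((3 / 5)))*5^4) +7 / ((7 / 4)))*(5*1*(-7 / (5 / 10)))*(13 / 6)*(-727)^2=-27082935870900 / 17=-1593113874758.82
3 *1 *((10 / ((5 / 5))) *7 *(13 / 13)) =210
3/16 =0.19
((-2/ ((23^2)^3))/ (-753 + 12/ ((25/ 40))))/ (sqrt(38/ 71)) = 5 * sqrt(2698)/ 10319729858079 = 0.00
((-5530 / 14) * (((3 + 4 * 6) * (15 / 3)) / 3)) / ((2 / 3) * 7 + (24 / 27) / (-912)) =-18237150 / 4787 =-3809.72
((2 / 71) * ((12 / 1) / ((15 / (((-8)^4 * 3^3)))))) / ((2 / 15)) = 1327104 / 71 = 18691.61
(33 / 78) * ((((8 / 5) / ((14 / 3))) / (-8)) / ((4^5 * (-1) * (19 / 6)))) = 99 / 17704960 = 0.00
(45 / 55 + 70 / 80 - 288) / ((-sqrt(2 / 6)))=25195 *sqrt(3) / 88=495.90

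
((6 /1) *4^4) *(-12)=-18432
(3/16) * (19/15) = 19/80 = 0.24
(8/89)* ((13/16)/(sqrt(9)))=13/534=0.02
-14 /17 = -0.82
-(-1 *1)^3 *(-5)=-5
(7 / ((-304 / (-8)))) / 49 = 1 / 266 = 0.00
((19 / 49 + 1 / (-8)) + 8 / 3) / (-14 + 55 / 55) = -265 / 1176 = -0.23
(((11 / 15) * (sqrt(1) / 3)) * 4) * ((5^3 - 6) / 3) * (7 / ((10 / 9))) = 18326 / 75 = 244.35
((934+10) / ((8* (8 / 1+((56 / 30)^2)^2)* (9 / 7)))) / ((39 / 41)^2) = 433908125 / 86160932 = 5.04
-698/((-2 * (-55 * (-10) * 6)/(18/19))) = 1047/10450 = 0.10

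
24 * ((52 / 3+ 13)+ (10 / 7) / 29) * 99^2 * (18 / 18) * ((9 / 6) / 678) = 15811.32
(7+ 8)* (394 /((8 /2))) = 2955 /2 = 1477.50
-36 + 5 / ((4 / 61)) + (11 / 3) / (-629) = 303763 / 7548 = 40.24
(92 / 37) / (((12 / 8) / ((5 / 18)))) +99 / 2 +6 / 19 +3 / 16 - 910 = -261037721 / 303696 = -859.54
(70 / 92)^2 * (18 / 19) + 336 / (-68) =-1501143 / 341734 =-4.39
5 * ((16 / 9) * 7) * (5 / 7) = 400 / 9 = 44.44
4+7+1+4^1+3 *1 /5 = 83 /5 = 16.60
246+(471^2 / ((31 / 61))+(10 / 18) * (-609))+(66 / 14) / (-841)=238943413223 / 547491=436433.50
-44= -44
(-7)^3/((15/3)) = -343/5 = -68.60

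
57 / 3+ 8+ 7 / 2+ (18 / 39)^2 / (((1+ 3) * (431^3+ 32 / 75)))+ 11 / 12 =382579002965641 / 12177580995996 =31.42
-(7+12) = -19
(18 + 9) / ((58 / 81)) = 2187 / 58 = 37.71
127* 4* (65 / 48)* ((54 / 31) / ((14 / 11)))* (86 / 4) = 35141535 / 1736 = 20242.82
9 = 9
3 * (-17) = -51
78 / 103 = 0.76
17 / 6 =2.83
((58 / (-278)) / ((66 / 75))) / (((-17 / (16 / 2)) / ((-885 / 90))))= -85550 / 77979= -1.10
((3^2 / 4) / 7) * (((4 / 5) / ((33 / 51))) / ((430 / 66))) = 459 / 7525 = 0.06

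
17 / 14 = 1.21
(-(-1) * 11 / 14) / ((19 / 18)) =99 / 133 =0.74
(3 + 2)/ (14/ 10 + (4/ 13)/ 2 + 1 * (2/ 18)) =2925/ 974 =3.00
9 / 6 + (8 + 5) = 29 / 2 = 14.50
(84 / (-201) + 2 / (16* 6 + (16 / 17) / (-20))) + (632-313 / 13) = 607.53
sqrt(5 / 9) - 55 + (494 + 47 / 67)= sqrt(5) / 3 + 29460 / 67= 440.45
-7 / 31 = -0.23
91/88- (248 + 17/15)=-327491/1320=-248.10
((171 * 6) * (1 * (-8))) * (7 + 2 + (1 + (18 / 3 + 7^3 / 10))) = -2064312 / 5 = -412862.40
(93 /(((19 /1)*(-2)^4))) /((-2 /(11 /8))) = -1023 /4864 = -0.21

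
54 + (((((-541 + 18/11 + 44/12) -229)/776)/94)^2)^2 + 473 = 17693945048584441483521616657/33574848288764555197218816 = 527.00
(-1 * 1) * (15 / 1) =-15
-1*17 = -17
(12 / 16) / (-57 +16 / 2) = -3 / 196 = -0.02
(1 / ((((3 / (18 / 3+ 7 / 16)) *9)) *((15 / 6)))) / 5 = 103 / 5400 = 0.02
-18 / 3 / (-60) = 1 / 10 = 0.10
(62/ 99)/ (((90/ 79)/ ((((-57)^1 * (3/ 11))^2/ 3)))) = 884089/ 19965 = 44.28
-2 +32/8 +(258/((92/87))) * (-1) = -241.98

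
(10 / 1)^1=10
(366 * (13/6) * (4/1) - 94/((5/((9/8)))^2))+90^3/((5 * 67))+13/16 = 5344.17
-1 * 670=-670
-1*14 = -14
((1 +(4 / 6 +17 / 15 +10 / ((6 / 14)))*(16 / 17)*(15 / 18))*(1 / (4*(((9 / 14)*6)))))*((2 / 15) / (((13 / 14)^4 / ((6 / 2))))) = 426091064 / 589927455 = 0.72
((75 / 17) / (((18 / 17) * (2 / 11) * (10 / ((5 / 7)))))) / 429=25 / 6552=0.00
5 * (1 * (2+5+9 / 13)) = 500 / 13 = 38.46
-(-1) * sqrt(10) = sqrt(10) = 3.16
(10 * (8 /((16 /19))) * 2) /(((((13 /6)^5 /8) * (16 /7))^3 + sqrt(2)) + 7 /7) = 196131696234192486131546943774720 /2622058968643069577175478125668377 - 77214591569260409007416279040 * sqrt(2) /2622058968643069577175478125668377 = 0.07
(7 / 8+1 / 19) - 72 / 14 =-4485 / 1064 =-4.22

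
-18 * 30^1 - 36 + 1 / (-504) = -290305 / 504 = -576.00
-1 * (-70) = 70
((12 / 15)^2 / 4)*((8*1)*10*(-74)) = -4736 / 5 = -947.20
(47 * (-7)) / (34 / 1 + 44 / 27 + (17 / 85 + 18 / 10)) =-8883 / 1016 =-8.74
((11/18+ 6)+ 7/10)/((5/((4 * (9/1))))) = 52.64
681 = 681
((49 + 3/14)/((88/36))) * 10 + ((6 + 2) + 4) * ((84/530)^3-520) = -17305976902251/2865882250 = -6038.62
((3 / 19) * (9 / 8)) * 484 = 3267 / 38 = 85.97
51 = 51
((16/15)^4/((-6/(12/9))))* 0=0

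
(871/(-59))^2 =758641/3481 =217.94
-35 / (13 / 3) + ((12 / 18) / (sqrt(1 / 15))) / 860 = -105 / 13 + sqrt(15) / 1290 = -8.07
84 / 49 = 12 / 7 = 1.71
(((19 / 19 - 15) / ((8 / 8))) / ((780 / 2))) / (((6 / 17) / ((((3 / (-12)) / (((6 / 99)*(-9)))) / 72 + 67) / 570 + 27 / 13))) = -3343798969 / 14981241600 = -0.22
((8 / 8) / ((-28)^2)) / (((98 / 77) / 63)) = 99 / 1568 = 0.06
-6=-6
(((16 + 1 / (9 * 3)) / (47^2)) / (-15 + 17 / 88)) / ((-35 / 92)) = 3505568 / 2720019015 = 0.00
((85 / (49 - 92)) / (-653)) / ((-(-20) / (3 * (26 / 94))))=663 / 5278852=0.00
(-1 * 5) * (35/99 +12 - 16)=1805/99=18.23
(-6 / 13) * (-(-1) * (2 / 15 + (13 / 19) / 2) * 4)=-1084 / 1235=-0.88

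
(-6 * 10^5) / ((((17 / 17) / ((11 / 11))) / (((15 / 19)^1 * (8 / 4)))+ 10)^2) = -540000000 / 101761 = -5306.55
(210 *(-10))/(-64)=525/16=32.81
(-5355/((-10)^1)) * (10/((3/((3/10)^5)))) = 86751/20000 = 4.34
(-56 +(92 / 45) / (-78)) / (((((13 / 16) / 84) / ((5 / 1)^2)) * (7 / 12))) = -125857280 / 507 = -248239.21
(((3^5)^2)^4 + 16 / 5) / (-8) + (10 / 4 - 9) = -60788327295284644281 / 40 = -1519708182382116107.02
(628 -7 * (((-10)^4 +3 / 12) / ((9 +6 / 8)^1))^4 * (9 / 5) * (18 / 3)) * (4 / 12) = -1254983513677154 / 45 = -27888522526158.98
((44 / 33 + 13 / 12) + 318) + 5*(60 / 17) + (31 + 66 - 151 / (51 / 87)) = 36205 / 204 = 177.48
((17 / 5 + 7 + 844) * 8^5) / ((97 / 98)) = 13718519808 / 485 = 28285607.85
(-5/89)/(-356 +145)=5/18779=0.00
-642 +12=-630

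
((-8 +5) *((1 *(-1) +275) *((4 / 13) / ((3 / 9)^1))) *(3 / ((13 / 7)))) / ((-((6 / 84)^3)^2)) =1559698205184 / 169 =9228983462.63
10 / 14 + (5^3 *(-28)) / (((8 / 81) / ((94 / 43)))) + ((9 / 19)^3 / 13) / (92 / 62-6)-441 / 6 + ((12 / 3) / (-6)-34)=-124924137111301 / 1610356020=-77575.48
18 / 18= 1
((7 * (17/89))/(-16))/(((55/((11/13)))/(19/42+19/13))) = -3553/1443936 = -0.00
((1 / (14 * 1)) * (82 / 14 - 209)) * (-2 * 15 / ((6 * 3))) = 1185 / 49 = 24.18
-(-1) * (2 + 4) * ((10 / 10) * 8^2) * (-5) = -1920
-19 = -19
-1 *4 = -4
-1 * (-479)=479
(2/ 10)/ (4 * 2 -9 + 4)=0.07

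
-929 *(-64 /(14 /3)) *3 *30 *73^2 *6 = 256641229440 /7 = 36663032777.14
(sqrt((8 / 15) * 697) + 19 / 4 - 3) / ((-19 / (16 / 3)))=-32 * sqrt(20910) / 855 - 28 / 57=-5.90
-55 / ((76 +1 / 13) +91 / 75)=-53625 / 75358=-0.71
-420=-420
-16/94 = -8/47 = -0.17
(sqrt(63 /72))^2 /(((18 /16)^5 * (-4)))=-0.12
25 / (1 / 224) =5600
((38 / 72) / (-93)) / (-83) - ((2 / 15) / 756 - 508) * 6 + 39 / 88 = 217425749587 / 71323560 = 3048.44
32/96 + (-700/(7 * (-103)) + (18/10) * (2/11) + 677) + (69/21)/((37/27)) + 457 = 5009268658/4401705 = 1138.03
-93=-93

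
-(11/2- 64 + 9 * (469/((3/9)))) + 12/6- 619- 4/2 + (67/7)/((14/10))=-1295233/98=-13216.66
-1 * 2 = -2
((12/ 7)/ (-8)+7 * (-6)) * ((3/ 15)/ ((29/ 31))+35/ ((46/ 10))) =-7709004/ 23345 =-330.22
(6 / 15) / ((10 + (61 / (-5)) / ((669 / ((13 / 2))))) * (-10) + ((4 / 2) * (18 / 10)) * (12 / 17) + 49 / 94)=-2138124 / 511825169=-0.00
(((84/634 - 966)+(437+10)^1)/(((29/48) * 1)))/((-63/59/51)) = 2639591088/64351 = 41018.65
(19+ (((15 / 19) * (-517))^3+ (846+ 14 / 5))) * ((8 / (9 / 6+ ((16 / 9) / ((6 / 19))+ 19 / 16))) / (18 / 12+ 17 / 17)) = -16118090782898688 / 616109675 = -26161073.97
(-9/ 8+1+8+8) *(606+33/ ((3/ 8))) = 44069/ 4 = 11017.25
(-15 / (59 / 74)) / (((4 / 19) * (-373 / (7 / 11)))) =73815 / 484154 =0.15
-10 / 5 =-2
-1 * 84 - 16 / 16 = -85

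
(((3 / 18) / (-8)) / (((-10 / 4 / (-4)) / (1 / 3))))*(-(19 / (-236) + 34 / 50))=393 / 59000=0.01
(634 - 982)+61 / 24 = -8291 / 24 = -345.46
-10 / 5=-2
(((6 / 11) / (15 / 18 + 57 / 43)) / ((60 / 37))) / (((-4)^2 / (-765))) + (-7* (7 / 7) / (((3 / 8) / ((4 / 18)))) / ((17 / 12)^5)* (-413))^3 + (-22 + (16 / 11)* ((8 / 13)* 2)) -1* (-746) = 98731188139179675576251046763863 / 3647917735612933403651888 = 27065080.77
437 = 437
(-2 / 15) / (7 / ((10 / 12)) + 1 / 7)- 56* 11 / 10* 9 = -2486554 / 4485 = -554.42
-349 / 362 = -0.96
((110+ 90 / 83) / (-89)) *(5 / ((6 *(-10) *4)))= 2305 / 88644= 0.03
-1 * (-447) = 447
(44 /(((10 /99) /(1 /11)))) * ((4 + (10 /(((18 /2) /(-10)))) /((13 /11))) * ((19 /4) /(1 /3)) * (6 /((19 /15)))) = -187704 /13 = -14438.77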